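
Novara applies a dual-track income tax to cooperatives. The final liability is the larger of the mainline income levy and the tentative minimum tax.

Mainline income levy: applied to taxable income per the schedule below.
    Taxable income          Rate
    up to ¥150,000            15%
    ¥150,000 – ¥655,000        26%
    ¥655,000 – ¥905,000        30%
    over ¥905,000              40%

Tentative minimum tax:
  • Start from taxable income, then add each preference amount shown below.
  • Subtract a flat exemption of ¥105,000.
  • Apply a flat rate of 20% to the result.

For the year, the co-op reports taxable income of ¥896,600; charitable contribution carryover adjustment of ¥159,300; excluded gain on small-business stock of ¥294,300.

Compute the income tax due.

Tentative minimum tax:
  Adjusted income: ¥896,600 + ¥159,300 + ¥294,300 = ¥1,350,200
  Less exemption ¥105,000 → base ¥1,245,200
  ¥1,245,200 × 20% = ¥249,040

Mainline income levy:
  ¥150,000 × 15% = ¥22,500
  ¥505,000 × 26% = ¥131,300
  ¥241,600 × 30% = ¥72,480
  → ¥226,280

¥249,040 > ¥226,280, so the tentative minimum tax is the binding amount.

¥249,040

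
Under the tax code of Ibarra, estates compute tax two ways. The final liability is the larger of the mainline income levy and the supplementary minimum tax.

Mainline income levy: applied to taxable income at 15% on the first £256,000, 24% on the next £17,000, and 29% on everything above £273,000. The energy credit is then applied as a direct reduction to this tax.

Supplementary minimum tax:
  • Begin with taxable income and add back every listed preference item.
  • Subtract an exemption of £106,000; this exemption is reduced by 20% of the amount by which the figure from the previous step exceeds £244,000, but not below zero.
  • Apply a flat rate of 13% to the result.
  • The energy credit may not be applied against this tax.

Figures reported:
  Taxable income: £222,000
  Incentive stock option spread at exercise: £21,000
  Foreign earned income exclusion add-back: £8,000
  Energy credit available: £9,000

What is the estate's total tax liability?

Supplementary minimum tax:
  Adjusted income: £222,000 + £21,000 + £8,000 = £251,000
  Exemption: £106,000 − 20% × (£251,000 − £244,000) = £106,000 − £1,400 = £104,600
  Base: £251,000 − £104,600 = £146,400
  £146,400 × 13% = £19,032

Mainline income levy:
  £222,000 × 15% = £33,300
  Less energy credit £9,000 → £24,300

£24,300 > £19,032, so the mainline income levy governs.

£24,300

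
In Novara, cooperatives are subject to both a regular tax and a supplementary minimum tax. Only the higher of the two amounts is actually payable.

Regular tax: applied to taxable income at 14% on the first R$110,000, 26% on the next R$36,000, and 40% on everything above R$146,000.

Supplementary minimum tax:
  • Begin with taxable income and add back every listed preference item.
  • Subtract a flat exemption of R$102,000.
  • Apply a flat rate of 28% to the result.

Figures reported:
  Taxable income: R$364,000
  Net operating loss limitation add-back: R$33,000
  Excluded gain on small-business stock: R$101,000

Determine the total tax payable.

R$111,960

Regular tax:
  R$110,000 × 14% = R$15,400
  R$36,000 × 26% = R$9,360
  R$218,000 × 40% = R$87,200
  → R$111,960

Supplementary minimum tax:
  Adjusted income: R$364,000 + R$33,000 + R$101,000 = R$498,000
  Less exemption R$102,000 → base R$396,000
  R$396,000 × 28% = R$110,880

R$111,960 > R$110,880, so the regular tax governs.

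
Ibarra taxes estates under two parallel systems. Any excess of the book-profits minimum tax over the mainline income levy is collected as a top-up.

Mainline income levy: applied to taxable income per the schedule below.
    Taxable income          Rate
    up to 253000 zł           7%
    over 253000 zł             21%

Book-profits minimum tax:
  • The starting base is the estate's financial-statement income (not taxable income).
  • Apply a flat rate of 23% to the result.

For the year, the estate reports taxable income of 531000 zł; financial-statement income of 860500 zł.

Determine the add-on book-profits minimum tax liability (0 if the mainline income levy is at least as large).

Mainline income levy:
  253000 zł × 7% = 17710 zł
  278000 zł × 21% = 58380 zł
  → 76090 zł

Book-profits minimum tax:
  Base (financial-statement income): 860500 zł
  860500 zł × 23% = 197915 zł

Excess of book-profits minimum tax over mainline income levy: 197915 zł − 76090 zł = 121825 zł.

121825 zł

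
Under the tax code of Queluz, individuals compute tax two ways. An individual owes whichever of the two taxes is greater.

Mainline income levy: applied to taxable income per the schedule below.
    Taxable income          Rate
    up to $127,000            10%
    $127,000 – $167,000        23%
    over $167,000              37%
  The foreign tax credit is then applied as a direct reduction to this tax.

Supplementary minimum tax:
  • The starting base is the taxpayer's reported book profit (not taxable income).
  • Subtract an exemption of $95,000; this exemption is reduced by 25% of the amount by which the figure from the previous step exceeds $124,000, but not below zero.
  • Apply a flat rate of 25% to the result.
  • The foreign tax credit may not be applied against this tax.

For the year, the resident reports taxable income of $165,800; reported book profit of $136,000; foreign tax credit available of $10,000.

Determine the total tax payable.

$11,624

Mainline income levy:
  $127,000 × 10% = $12,700
  $38,800 × 23% = $8,924
  → $21,624
  Less foreign tax credit $10,000 → $11,624

Supplementary minimum tax:
  Base (reported book profit): $136,000
  Exemption: $95,000 − 25% × ($136,000 − $124,000) = $95,000 − $3,000 = $92,000
  Base: $136,000 − $92,000 = $44,000
  $44,000 × 25% = $11,000

$11,624 > $11,000, so the mainline income levy governs.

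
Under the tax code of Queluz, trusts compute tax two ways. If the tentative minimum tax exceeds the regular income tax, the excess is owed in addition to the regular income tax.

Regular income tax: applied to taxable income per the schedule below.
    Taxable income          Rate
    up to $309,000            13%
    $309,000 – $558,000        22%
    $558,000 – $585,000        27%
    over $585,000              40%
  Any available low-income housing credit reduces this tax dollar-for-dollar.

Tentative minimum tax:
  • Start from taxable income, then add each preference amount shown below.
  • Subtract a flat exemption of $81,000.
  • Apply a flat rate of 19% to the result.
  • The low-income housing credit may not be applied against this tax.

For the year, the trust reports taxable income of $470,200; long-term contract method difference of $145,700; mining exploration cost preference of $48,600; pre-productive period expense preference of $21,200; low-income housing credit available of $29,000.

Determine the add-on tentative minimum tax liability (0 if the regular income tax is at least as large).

Regular income tax:
  $309,000 × 13% = $40,170
  $161,200 × 22% = $35,464
  → $75,634
  Less low-income housing credit $29,000 → $46,634

Tentative minimum tax:
  Adjusted income: $470,200 + $145,700 + $48,600 + $21,200 = $685,700
  Less exemption $81,000 → base $604,700
  $604,700 × 19% = $114,893

Excess of tentative minimum tax over regular income tax: $114,893 − $46,634 = $68,259.

$68,259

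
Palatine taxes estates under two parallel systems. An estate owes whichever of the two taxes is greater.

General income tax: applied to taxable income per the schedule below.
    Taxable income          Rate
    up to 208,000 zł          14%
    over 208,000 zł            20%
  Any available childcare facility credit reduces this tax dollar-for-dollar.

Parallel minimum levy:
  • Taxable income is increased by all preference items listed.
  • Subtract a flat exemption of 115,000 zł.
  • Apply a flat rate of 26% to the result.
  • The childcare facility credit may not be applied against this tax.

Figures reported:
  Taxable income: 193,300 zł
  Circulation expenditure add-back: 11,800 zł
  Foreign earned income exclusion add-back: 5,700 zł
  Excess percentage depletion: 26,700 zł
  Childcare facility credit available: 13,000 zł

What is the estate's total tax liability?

Parallel minimum levy:
  Adjusted income: 193,300 zł + 11,800 zł + 5,700 zł + 26,700 zł = 237,500 zł
  Less exemption 115,000 zł → base 122,500 zł
  122,500 zł × 26% = 31,850 zł

General income tax:
  193,300 zł × 14% = 27,062 zł
  Less childcare facility credit 13,000 zł → 14,062 zł

31,850 zł > 14,062 zł, so the parallel minimum levy is the binding amount.

31,850 zł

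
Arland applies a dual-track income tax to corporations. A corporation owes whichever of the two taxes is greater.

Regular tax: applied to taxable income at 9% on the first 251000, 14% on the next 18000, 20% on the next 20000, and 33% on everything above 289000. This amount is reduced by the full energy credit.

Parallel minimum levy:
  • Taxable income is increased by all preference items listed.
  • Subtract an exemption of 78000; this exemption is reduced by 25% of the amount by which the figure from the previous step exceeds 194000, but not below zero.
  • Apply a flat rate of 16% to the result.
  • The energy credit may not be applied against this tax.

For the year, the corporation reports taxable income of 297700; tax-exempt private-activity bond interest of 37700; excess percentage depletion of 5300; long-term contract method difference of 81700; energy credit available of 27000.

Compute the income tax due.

64240

Parallel minimum levy:
  Adjusted income: 297700 + 37700 + 5300 + 81700 = 422400
  Exemption: 78000 − 25% × (422400 − 194000) = 78000 − 57100 = 20900
  Base: 422400 − 20900 = 401500
  401500 × 16% = 64240

Regular tax:
  251000 × 9% = 22590
  18000 × 14% = 2520
  20000 × 20% = 4000
  8700 × 33% = 2871
  → 31981
  Less energy credit 27000 → 4981

64240 > 4981, so the parallel minimum levy is the binding amount.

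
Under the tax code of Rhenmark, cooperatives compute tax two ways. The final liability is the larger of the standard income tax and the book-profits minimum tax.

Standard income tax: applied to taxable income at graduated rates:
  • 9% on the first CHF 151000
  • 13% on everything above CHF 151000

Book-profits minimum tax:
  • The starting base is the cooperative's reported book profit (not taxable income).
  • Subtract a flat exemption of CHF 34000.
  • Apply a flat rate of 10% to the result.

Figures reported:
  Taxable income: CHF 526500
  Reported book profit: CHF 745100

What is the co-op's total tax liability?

CHF 71110

Book-profits minimum tax:
  Base (reported book profit): CHF 745100
  Less exemption CHF 34000 → base CHF 711100
  CHF 711100 × 10% = CHF 71110

Standard income tax:
  CHF 151000 × 9% = CHF 13590
  CHF 375500 × 13% = CHF 48815
  → CHF 62405

CHF 71110 > CHF 62405, so the book-profits minimum tax is the binding amount.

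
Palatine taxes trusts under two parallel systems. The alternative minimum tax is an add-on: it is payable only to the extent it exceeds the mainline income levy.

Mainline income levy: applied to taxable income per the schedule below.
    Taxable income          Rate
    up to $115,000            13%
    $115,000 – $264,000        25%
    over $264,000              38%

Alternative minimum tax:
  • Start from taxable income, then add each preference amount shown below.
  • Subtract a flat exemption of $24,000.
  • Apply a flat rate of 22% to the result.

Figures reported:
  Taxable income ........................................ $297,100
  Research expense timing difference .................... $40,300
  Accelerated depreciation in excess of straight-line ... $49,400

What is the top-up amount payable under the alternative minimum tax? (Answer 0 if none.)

$15,038

Alternative minimum tax:
  Adjusted income: $297,100 + $40,300 + $49,400 = $386,800
  Less exemption $24,000 → base $362,800
  $362,800 × 22% = $79,816

Mainline income levy:
  $115,000 × 13% = $14,950
  $149,000 × 25% = $37,250
  $33,100 × 38% = $12,578
  → $64,778

Excess of alternative minimum tax over mainline income levy: $79,816 − $64,778 = $15,038.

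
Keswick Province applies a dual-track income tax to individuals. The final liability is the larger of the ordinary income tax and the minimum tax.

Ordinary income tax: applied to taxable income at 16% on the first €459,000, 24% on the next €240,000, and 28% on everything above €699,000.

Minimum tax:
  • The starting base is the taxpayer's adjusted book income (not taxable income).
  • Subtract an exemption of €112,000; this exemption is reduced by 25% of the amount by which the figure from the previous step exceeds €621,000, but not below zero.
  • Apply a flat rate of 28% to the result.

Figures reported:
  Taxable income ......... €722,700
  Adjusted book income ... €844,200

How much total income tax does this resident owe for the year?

Minimum tax:
  Base (adjusted book income): €844,200
  Exemption: €112,000 − 25% × (€844,200 − €621,000) = €112,000 − €55,800 = €56,200
  Base: €844,200 − €56,200 = €788,000
  €788,000 × 28% = €220,640

Ordinary income tax:
  €459,000 × 16% = €73,440
  €240,000 × 24% = €57,600
  €23,700 × 28% = €6,636
  → €137,676

€220,640 > €137,676, so the minimum tax is the binding amount.

€220,640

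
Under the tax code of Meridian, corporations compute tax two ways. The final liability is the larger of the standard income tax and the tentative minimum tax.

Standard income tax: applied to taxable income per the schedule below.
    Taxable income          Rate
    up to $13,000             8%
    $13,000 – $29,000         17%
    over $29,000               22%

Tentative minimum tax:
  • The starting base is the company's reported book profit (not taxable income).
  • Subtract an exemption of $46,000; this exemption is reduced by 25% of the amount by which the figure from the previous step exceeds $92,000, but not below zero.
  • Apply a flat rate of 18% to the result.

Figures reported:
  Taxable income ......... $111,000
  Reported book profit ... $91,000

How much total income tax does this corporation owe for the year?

Tentative minimum tax:
  Base (reported book profit): $91,000
  Exemption: $91,000 ≤ $92,000, so full $46,000 applies
  Base: $91,000 − $46,000 = $45,000
  $45,000 × 18% = $8,100

Standard income tax:
  $13,000 × 8% = $1,040
  $16,000 × 17% = $2,720
  $82,000 × 22% = $18,040
  → $21,800

$21,800 > $8,100, so the standard income tax governs.

$21,800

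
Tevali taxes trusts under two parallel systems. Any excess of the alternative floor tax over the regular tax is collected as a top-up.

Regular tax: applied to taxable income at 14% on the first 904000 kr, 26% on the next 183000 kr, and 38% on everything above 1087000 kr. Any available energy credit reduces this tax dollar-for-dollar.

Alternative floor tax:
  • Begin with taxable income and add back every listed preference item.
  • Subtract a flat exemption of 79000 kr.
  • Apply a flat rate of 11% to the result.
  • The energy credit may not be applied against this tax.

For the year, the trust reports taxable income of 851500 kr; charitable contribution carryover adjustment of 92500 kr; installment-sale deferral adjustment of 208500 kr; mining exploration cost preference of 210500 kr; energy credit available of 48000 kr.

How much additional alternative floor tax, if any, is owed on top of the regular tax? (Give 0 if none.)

70030 kr

Alternative floor tax:
  Adjusted income: 851500 kr + 92500 kr + 208500 kr + 210500 kr = 1363000 kr
  Less exemption 79000 kr → base 1284000 kr
  1284000 kr × 11% = 141240 kr

Regular tax:
  851500 kr × 14% = 119210 kr
  Less energy credit 48000 kr → 71210 kr

Excess of alternative floor tax over regular tax: 141240 kr − 71210 kr = 70030 kr.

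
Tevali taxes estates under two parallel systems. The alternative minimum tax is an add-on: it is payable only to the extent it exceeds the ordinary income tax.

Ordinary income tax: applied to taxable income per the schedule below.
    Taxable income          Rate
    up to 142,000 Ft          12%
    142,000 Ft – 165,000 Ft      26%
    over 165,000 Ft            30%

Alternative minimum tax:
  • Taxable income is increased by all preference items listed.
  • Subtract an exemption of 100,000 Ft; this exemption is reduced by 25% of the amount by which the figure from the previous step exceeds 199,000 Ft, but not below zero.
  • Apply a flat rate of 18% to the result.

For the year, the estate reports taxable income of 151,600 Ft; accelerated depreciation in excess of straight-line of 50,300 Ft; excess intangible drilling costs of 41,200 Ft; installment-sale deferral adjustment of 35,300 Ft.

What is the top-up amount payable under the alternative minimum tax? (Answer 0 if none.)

16,149 Ft

Ordinary income tax:
  142,000 Ft × 12% = 17,040 Ft
  9,600 Ft × 26% = 2,496 Ft
  → 19,536 Ft

Alternative minimum tax:
  Adjusted income: 151,600 Ft + 50,300 Ft + 41,200 Ft + 35,300 Ft = 278,400 Ft
  Exemption: 100,000 Ft − 25% × (278,400 Ft − 199,000 Ft) = 100,000 Ft − 19,850 Ft = 80,150 Ft
  Base: 278,400 Ft − 80,150 Ft = 198,250 Ft
  198,250 Ft × 18% = 35,685 Ft

Excess of alternative minimum tax over ordinary income tax: 35,685 Ft − 19,536 Ft = 16,149 Ft.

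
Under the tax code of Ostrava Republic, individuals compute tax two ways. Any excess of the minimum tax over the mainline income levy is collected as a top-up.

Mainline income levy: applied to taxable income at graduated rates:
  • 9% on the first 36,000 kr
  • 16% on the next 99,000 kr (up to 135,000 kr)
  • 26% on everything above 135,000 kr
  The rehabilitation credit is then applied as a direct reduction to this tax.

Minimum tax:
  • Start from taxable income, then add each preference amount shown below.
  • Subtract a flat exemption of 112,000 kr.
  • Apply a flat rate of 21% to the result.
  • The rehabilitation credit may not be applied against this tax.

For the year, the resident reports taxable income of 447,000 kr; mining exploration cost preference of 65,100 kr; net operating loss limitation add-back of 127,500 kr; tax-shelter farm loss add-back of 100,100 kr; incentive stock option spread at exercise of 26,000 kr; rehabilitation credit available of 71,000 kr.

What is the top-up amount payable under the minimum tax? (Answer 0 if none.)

108,077 kr

Mainline income levy:
  36,000 kr × 9% = 3,240 kr
  99,000 kr × 16% = 15,840 kr
  312,000 kr × 26% = 81,120 kr
  → 100,200 kr
  Less rehabilitation credit 71,000 kr → 29,200 kr

Minimum tax:
  Adjusted income: 447,000 kr + 65,100 kr + 127,500 kr + 100,100 kr + 26,000 kr = 765,700 kr
  Less exemption 112,000 kr → base 653,700 kr
  653,700 kr × 21% = 137,277 kr

Excess of minimum tax over mainline income levy: 137,277 kr − 29,200 kr = 108,077 kr.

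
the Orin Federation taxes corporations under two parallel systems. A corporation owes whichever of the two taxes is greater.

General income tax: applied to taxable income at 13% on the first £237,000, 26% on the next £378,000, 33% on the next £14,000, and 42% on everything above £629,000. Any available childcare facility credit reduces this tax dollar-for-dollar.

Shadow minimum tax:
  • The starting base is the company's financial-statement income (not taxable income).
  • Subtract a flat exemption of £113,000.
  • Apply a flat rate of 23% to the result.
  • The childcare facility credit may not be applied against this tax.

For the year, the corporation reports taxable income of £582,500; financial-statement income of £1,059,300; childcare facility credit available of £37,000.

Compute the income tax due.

General income tax:
  £237,000 × 13% = £30,810
  £345,500 × 26% = £89,830
  → £120,640
  Less childcare facility credit £37,000 → £83,640

Shadow minimum tax:
  Base (financial-statement income): £1,059,300
  Less exemption £113,000 → base £946,300
  £946,300 × 23% = £217,649

£217,649 > £83,640, so the shadow minimum tax is the binding amount.

£217,649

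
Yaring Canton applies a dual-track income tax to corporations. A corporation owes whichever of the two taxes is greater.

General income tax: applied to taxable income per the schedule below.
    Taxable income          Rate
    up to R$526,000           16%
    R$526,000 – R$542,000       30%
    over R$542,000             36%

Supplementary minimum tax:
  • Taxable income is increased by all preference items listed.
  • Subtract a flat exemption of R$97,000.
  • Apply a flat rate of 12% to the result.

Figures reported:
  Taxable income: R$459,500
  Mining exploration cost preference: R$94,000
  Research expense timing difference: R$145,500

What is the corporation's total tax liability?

R$73,520

Supplementary minimum tax:
  Adjusted income: R$459,500 + R$94,000 + R$145,500 = R$699,000
  Less exemption R$97,000 → base R$602,000
  R$602,000 × 12% = R$72,240

General income tax:
  R$459,500 × 16% = R$73,520

R$73,520 > R$72,240, so the general income tax governs.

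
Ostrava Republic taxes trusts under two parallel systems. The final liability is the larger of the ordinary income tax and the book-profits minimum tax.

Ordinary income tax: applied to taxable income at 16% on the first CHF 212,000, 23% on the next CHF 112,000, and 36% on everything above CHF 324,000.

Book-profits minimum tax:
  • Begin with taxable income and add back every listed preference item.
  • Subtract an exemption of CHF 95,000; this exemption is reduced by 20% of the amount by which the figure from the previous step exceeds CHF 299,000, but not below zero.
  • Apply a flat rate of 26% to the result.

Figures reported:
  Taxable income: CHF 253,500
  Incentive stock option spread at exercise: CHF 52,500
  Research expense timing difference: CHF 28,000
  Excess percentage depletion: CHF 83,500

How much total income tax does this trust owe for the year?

CHF 90,012

Ordinary income tax:
  CHF 212,000 × 16% = CHF 33,920
  CHF 41,500 × 23% = CHF 9,545
  → CHF 43,465

Book-profits minimum tax:
  Adjusted income: CHF 253,500 + CHF 52,500 + CHF 28,000 + CHF 83,500 = CHF 417,500
  Exemption: CHF 95,000 − 20% × (CHF 417,500 − CHF 299,000) = CHF 95,000 − CHF 23,700 = CHF 71,300
  Base: CHF 417,500 − CHF 71,300 = CHF 346,200
  CHF 346,200 × 26% = CHF 90,012

CHF 90,012 > CHF 43,465, so the book-profits minimum tax is the binding amount.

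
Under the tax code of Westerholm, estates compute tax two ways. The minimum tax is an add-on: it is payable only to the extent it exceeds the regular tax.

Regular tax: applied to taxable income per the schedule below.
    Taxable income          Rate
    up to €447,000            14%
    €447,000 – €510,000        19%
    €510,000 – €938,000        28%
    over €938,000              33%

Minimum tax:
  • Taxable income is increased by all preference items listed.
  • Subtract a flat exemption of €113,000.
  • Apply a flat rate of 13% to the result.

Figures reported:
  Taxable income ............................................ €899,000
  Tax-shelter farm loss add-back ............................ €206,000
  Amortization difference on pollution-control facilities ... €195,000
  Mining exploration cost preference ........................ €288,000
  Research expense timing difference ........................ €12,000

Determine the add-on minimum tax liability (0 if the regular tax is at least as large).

Regular tax:
  €447,000 × 14% = €62,580
  €63,000 × 19% = €11,970
  €389,000 × 28% = €108,920
  → €183,470

Minimum tax:
  Adjusted income: €899,000 + €206,000 + €195,000 + €288,000 + €12,000 = €1,600,000
  Less exemption €113,000 → base €1,487,000
  €1,487,000 × 13% = €193,310

Excess of minimum tax over regular tax: €193,310 − €183,470 = €9,840.

€9,840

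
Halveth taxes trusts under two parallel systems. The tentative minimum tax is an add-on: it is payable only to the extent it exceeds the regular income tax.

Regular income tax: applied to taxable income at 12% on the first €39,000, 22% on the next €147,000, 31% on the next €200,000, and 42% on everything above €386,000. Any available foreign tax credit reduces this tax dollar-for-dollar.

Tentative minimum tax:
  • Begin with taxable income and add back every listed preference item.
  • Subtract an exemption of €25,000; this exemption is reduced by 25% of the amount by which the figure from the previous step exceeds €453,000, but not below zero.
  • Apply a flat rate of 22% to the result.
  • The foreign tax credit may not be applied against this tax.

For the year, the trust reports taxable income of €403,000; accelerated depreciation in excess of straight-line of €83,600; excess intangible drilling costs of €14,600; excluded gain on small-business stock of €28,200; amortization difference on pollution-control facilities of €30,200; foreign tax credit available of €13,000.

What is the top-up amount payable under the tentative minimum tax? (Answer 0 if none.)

€29,952

Regular income tax:
  €39,000 × 12% = €4,680
  €147,000 × 22% = €32,340
  €200,000 × 31% = €62,000
  €17,000 × 42% = €7,140
  → €106,160
  Less foreign tax credit €13,000 → €93,160

Tentative minimum tax:
  Adjusted income: €403,000 + €83,600 + €14,600 + €28,200 + €30,200 = €559,600
  Exemption: 25% × (€559,600 − €453,000) = €26,650 ≥ €25,000, so the exemption is fully phased out
  Base: €559,600 − €0 = €559,600
  €559,600 × 22% = €123,112

Excess of tentative minimum tax over regular income tax: €123,112 − €93,160 = €29,952.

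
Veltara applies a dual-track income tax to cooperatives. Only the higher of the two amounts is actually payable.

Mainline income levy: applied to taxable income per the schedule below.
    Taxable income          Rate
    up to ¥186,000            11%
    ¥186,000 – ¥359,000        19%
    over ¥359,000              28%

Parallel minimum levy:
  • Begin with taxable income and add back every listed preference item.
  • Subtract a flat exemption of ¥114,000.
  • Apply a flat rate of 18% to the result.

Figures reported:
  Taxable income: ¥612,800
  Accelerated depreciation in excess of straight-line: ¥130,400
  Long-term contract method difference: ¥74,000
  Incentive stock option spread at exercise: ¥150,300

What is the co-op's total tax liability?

Mainline income levy:
  ¥186,000 × 11% = ¥20,460
  ¥173,000 × 19% = ¥32,870
  ¥253,800 × 28% = ¥71,064
  → ¥124,394

Parallel minimum levy:
  Adjusted income: ¥612,800 + ¥130,400 + ¥74,000 + ¥150,300 = ¥967,500
  Less exemption ¥114,000 → base ¥853,500
  ¥853,500 × 18% = ¥153,630

¥153,630 > ¥124,394, so the parallel minimum levy is the binding amount.

¥153,630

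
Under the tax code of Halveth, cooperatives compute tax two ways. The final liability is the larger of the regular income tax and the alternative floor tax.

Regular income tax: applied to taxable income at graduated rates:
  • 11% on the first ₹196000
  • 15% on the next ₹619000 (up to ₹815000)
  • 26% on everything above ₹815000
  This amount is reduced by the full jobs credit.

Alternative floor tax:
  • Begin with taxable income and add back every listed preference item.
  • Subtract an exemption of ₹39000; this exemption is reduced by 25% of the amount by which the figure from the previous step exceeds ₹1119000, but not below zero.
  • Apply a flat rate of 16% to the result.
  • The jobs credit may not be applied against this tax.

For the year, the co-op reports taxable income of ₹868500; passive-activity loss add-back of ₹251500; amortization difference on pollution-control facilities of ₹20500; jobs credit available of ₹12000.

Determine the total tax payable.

Regular income tax:
  ₹196000 × 11% = ₹21560
  ₹619000 × 15% = ₹92850
  ₹53500 × 26% = ₹13910
  → ₹128320
  Less jobs credit ₹12000 → ₹116320

Alternative floor tax:
  Adjusted income: ₹868500 + ₹251500 + ₹20500 = ₹1140500
  Exemption: ₹39000 − 25% × (₹1140500 − ₹1119000) = ₹39000 − ₹5375 = ₹33625
  Base: ₹1140500 − ₹33625 = ₹1106875
  ₹1106875 × 16% = ₹177100

₹177100 > ₹116320, so the alternative floor tax is the binding amount.

₹177100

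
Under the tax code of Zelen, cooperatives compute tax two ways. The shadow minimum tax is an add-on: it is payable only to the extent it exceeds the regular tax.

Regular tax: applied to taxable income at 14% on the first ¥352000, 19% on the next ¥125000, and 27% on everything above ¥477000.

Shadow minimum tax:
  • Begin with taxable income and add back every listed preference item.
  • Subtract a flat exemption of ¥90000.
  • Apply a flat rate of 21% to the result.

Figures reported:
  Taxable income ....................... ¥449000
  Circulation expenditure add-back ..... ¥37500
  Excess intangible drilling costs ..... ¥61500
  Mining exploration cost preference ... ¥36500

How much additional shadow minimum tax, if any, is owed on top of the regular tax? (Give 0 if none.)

Regular tax:
  ¥352000 × 14% = ¥49280
  ¥97000 × 19% = ¥18430
  → ¥67710

Shadow minimum tax:
  Adjusted income: ¥449000 + ¥37500 + ¥61500 + ¥36500 = ¥584500
  Less exemption ¥90000 → base ¥494500
  ¥494500 × 21% = ¥103845

Excess of shadow minimum tax over regular tax: ¥103845 − ¥67710 = ¥36135.

¥36135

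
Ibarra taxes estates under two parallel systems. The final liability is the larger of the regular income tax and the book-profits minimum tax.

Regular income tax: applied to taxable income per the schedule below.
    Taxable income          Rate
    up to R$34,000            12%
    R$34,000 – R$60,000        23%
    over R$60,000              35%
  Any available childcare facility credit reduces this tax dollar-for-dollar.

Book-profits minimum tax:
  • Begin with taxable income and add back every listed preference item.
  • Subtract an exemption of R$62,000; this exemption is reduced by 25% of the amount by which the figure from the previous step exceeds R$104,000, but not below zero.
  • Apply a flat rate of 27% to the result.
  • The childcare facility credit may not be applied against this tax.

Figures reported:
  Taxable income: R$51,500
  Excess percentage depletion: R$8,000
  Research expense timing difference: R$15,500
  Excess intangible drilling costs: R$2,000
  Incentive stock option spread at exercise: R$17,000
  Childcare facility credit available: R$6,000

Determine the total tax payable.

R$8,640

Book-profits minimum tax:
  Adjusted income: R$51,500 + R$8,000 + R$15,500 + R$2,000 + R$17,000 = R$94,000
  Exemption: R$94,000 ≤ R$104,000, so full R$62,000 applies
  Base: R$94,000 − R$62,000 = R$32,000
  R$32,000 × 27% = R$8,640

Regular income tax:
  R$34,000 × 12% = R$4,080
  R$17,500 × 23% = R$4,025
  → R$8,105
  Less childcare facility credit R$6,000 → R$2,105

R$8,640 > R$2,105, so the book-profits minimum tax is the binding amount.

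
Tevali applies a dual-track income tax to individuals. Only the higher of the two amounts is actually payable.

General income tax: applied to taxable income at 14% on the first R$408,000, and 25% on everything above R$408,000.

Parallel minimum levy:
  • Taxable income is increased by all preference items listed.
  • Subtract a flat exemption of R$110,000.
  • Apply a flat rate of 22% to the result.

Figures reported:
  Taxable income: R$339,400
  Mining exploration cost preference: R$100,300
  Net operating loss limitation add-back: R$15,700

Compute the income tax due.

General income tax:
  R$339,400 × 14% = R$47,516

Parallel minimum levy:
  Adjusted income: R$339,400 + R$100,300 + R$15,700 = R$455,400
  Less exemption R$110,000 → base R$345,400
  R$345,400 × 22% = R$75,988

R$75,988 > R$47,516, so the parallel minimum levy is the binding amount.

R$75,988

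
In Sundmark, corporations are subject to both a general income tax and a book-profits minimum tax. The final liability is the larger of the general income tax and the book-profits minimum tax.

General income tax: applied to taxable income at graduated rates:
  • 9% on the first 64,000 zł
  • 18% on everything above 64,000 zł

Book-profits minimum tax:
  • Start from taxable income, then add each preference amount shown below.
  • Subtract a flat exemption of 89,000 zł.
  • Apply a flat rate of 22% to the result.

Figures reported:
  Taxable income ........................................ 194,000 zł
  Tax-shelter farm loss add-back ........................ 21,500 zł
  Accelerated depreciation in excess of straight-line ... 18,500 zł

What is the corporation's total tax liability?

General income tax:
  64,000 zł × 9% = 5,760 zł
  130,000 zł × 18% = 23,400 zł
  → 29,160 zł

Book-profits minimum tax:
  Adjusted income: 194,000 zł + 21,500 zł + 18,500 zł = 234,000 zł
  Less exemption 89,000 zł → base 145,000 zł
  145,000 zł × 22% = 31,900 zł

31,900 zł > 29,160 zł, so the book-profits minimum tax is the binding amount.

31,900 zł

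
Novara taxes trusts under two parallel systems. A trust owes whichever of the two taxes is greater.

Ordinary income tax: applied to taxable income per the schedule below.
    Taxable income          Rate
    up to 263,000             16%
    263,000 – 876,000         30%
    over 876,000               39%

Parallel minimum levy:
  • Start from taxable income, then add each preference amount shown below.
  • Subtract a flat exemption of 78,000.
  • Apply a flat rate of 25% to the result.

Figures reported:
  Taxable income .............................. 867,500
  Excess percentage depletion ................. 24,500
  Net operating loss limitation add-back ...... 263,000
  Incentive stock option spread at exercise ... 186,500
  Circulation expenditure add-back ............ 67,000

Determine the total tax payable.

332,625

Ordinary income tax:
  263,000 × 16% = 42,080
  604,500 × 30% = 181,350
  → 223,430

Parallel minimum levy:
  Adjusted income: 867,500 + 24,500 + 263,000 + 186,500 + 67,000 = 1,408,500
  Less exemption 78,000 → base 1,330,500
  1,330,500 × 25% = 332,625

332,625 > 223,430, so the parallel minimum levy is the binding amount.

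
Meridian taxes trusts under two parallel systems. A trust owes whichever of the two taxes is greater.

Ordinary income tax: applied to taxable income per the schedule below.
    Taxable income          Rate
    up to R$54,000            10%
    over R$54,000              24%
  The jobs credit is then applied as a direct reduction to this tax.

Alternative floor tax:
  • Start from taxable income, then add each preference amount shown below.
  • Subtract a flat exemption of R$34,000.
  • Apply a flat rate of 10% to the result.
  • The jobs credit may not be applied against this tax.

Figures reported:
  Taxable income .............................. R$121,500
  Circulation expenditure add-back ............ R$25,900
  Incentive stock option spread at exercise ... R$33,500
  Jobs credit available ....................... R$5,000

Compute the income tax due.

Alternative floor tax:
  Adjusted income: R$121,500 + R$25,900 + R$33,500 = R$180,900
  Less exemption R$34,000 → base R$146,900
  R$146,900 × 10% = R$14,690

Ordinary income tax:
  R$54,000 × 10% = R$5,400
  R$67,500 × 24% = R$16,200
  → R$21,600
  Less jobs credit R$5,000 → R$16,600

R$16,600 > R$14,690, so the ordinary income tax governs.

R$16,600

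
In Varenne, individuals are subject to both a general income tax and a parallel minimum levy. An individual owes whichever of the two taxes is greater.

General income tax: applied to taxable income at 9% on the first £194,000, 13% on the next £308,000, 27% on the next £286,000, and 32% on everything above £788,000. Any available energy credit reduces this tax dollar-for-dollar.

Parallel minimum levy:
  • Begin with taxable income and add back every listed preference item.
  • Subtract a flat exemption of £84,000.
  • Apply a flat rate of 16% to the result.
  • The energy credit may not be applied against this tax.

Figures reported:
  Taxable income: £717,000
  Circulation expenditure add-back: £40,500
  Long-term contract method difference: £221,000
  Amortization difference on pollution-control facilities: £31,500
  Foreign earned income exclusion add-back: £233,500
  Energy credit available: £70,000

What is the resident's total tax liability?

General income tax:
  £194,000 × 9% = £17,460
  £308,000 × 13% = £40,040
  £215,000 × 27% = £58,050
  → £115,550
  Less energy credit £70,000 → £45,550

Parallel minimum levy:
  Adjusted income: £717,000 + £40,500 + £221,000 + £31,500 + £233,500 = £1,243,500
  Less exemption £84,000 → base £1,159,500
  £1,159,500 × 16% = £185,520

£185,520 > £45,550, so the parallel minimum levy is the binding amount.

£185,520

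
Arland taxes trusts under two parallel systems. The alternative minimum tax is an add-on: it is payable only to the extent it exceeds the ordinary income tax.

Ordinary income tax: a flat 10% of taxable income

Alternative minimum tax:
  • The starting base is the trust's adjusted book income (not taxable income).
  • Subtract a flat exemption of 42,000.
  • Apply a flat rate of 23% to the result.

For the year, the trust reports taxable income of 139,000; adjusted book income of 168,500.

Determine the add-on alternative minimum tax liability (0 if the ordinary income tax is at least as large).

Alternative minimum tax:
  Base (adjusted book income): 168,500
  Less exemption 42,000 → base 126,500
  126,500 × 23% = 29,095

Ordinary income tax:
  139,000 × 10% = 13,900

Excess of alternative minimum tax over ordinary income tax: 29,095 − 13,900 = 15,195.

15,195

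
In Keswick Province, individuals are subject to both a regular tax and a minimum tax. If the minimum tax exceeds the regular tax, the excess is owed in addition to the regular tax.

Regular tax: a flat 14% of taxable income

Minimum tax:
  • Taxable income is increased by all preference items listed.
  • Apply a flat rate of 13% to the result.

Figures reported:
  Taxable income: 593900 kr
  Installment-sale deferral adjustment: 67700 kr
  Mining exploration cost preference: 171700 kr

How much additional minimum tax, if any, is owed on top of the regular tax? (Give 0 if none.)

25183 kr

Minimum tax:
  Adjusted income: 593900 kr + 67700 kr + 171700 kr = 833300 kr
  833300 kr × 13% = 108329 kr

Regular tax:
  593900 kr × 14% = 83146 kr

Excess of minimum tax over regular tax: 108329 kr − 83146 kr = 25183 kr.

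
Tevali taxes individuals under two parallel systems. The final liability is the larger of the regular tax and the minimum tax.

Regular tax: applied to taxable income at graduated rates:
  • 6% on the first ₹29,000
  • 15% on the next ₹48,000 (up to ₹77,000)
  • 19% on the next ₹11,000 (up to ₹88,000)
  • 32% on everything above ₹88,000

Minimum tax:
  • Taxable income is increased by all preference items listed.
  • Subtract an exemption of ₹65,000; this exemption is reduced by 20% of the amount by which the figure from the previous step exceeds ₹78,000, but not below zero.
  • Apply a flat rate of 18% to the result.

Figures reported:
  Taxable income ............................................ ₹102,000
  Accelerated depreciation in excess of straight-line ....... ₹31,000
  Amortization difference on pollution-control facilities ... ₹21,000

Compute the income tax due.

₹18,756

Minimum tax:
  Adjusted income: ₹102,000 + ₹31,000 + ₹21,000 = ₹154,000
  Exemption: ₹65,000 − 20% × (₹154,000 − ₹78,000) = ₹65,000 − ₹15,200 = ₹49,800
  Base: ₹154,000 − ₹49,800 = ₹104,200
  ₹104,200 × 18% = ₹18,756

Regular tax:
  ₹29,000 × 6% = ₹1,740
  ₹48,000 × 15% = ₹7,200
  ₹11,000 × 19% = ₹2,090
  ₹14,000 × 32% = ₹4,480
  → ₹15,510

₹18,756 > ₹15,510, so the minimum tax is the binding amount.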